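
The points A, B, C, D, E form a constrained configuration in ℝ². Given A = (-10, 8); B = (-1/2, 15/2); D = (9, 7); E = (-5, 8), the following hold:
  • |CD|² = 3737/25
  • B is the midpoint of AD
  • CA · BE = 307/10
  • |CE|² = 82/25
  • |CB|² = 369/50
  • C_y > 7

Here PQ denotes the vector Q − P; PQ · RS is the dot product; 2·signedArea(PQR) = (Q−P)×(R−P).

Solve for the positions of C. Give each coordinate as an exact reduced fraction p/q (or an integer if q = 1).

C = (-16/5, 39/5)

1. C_x = -16/5  [line 9/2·x + -1/2·y + 183/10 = 0 ∩ |CE|² = 82/25]
2. C_y = 39/5  [line 9/2·x + -1/2·y + 183/10 = 0 ∩ |CE|² = 82/25]
   → C = (-16/5, 39/5)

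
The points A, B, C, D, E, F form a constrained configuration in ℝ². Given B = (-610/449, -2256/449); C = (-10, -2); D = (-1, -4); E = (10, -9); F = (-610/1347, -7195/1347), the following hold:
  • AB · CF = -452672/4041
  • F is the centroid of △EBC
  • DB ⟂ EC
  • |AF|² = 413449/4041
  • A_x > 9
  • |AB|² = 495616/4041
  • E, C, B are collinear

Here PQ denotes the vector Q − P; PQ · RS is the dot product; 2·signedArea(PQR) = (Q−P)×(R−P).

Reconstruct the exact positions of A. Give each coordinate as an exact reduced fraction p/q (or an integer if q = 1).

1. A_x = 12250/1347  [line -12860/1347·x + 4501/1347·y + 468104/4041 = 0 ∩ |AB|² = 495616/4041]
2. A_y = -11696/1347  [line -12860/1347·x + 4501/1347·y + 468104/4041 = 0 ∩ |AB|² = 495616/4041]
   → A = (12250/1347, -11696/1347)

A = (12250/1347, -11696/1347)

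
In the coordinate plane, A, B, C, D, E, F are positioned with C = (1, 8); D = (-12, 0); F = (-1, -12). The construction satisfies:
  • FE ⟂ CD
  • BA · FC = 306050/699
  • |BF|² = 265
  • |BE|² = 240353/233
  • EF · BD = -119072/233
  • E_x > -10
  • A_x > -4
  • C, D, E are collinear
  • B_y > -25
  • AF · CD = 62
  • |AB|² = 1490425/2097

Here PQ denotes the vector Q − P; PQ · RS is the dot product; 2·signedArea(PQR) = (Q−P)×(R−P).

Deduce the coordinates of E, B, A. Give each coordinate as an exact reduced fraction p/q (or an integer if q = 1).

A = (-2185/699, -556/699)
B = (10, -24)
E = (-2185/233, 376/233)

1. E_x = -2185/233  [C, D, E are collinear ∩ FE ⟂ CD]
2. E_y = 376/233  [C, D, E are collinear ∩ FE ⟂ CD]
   → E = (-2185/233, 376/233)
3. B_x = 10  [line -1952/233·x + 3172/233·y + 95648/233 = 0 ∩ |BE|² = 240353/233]
4. B_y = -24  [line -1952/233·x + 3172/233·y + 95648/233 = 0 ∩ |BE|² = 240353/233]
   → B = (10, -24)
5. A_x = -2185/699  [BA · FC = 306050/699 ∩ AF · CD = 62]
6. A_y = -556/699  [BA · FC = 306050/699 ∩ AF · CD = 62]
   → A = (-2185/699, -556/699)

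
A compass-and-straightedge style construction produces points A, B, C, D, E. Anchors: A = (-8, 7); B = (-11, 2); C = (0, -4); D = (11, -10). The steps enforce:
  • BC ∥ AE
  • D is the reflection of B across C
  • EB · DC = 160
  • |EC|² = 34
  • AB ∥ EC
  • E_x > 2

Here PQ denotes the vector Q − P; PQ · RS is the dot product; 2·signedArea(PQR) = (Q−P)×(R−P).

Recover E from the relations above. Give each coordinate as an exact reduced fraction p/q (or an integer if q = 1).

1. E_x = 3  [AB ∥ EC ∩ BC ∥ AE]
2. E_y = 1  [AB ∥ EC ∩ BC ∥ AE]
   → E = (3, 1)

E = (3, 1)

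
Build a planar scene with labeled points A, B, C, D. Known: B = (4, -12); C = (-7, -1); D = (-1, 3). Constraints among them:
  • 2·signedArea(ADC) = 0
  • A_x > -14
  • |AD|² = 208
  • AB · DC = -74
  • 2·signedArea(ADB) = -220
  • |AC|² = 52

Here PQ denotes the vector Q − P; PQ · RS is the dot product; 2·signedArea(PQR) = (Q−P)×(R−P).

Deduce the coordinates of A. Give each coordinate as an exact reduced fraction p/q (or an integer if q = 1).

A = (-13, -5)

1. A_x = -13  [2·signedArea(ADC) = 0 ∩ 2·signedArea(ADB) = -220]
2. A_y = -5  [2·signedArea(ADC) = 0 ∩ 2·signedArea(ADB) = -220]
   → A = (-13, -5)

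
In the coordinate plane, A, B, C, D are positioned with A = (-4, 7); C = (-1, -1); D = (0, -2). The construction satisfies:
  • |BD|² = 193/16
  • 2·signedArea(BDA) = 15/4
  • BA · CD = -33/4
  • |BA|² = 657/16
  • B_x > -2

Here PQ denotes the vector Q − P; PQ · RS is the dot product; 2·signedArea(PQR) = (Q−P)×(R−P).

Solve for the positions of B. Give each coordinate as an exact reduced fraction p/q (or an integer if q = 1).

B = (-7/4, 1)

1. B_x = -7/4  [2·signedArea(BDA) = 15/4 ∩ BA · CD = -33/4]
2. B_y = 1  [2·signedArea(BDA) = 15/4 ∩ BA · CD = -33/4]
   → B = (-7/4, 1)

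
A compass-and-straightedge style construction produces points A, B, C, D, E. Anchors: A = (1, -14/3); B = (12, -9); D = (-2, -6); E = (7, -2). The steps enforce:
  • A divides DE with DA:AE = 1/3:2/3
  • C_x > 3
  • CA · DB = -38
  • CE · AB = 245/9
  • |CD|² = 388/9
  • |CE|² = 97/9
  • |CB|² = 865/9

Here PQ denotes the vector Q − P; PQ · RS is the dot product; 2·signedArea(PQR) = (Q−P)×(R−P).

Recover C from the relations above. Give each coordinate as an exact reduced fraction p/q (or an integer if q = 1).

1. C_x = 4  [CA · DB = -38 ∩ CE · AB = 245/9]
2. C_y = -10/3  [CA · DB = -38 ∩ CE · AB = 245/9]
   → C = (4, -10/3)

C = (4, -10/3)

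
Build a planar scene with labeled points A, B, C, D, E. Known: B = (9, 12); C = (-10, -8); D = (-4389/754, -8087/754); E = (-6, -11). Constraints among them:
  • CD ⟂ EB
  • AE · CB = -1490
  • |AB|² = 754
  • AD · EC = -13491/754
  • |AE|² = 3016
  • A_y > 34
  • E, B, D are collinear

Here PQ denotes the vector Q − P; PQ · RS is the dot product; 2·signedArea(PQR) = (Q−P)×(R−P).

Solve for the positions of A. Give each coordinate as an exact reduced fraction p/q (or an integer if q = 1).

A = (24, 35)

1. A_x = 24  [AE · CB = -1490 ∩ AD · EC = -13491/754]
2. A_y = 35  [AE · CB = -1490 ∩ AD · EC = -13491/754]
   → A = (24, 35)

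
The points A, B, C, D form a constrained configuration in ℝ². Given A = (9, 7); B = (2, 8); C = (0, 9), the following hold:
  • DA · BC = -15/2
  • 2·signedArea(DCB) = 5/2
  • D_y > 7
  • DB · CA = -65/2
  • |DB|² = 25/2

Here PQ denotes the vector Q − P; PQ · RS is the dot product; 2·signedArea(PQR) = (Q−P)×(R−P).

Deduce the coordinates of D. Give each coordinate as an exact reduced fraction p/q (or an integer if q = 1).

1. D_x = 11/2  [DA · BC = -15/2 ∩ DB · CA = -65/2]
2. D_y = 15/2  [DA · BC = -15/2 ∩ DB · CA = -65/2]
   → D = (11/2, 15/2)

D = (11/2, 15/2)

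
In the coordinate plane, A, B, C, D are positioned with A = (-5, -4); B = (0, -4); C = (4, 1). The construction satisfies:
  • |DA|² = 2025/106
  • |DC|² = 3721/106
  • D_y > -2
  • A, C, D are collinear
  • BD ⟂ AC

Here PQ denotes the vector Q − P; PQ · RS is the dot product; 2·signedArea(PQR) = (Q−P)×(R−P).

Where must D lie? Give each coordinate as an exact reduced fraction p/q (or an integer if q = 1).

D = (-125/106, -199/106)

1. D_x = -125/106  [A, C, D are collinear ∩ BD ⟂ AC]
2. D_y = -199/106  [A, C, D are collinear ∩ BD ⟂ AC]
   → D = (-125/106, -199/106)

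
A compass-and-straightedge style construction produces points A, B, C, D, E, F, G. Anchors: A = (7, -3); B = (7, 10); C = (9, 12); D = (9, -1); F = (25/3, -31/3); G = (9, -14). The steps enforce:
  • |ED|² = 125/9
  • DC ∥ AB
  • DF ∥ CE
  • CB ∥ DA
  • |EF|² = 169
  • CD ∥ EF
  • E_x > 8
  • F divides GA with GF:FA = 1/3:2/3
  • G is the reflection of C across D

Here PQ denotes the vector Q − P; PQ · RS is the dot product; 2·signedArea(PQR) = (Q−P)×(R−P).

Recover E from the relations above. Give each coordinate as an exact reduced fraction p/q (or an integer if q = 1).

E = (25/3, 8/3)

1. E_x = 25/3  [CD ∥ EF ∩ DF ∥ CE]
2. E_y = 8/3  [CD ∥ EF ∩ DF ∥ CE]
   → E = (25/3, 8/3)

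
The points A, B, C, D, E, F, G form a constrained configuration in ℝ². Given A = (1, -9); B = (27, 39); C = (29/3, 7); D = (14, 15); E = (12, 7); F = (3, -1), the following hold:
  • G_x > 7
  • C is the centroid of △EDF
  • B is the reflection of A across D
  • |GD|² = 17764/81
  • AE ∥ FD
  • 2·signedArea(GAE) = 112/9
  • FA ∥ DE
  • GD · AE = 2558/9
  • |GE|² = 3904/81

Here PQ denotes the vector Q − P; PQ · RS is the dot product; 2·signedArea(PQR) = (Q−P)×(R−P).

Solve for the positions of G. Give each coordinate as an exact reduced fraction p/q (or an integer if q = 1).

1. G_x = 68/9  [2·signedArea(GAE) = 112/9 ∩ GD · AE = 2558/9]
2. G_y = 5/3  [2·signedArea(GAE) = 112/9 ∩ GD · AE = 2558/9]
   → G = (68/9, 5/3)

G = (68/9, 5/3)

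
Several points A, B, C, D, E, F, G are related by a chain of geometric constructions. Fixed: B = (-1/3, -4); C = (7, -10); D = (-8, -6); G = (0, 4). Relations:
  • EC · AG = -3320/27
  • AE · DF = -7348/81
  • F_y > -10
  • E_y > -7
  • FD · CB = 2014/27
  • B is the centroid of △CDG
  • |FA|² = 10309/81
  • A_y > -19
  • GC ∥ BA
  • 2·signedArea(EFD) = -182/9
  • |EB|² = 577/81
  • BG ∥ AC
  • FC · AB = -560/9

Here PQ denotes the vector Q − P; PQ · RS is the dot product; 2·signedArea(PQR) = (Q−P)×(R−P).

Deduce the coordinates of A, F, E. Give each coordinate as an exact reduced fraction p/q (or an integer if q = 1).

A = (20/3, -18)
E = (-4/9, -20/3)
F = (-5/9, -28/3)

1. A_x = 20/3  [BG ∥ AC ∩ GC ∥ BA]
2. A_y = -18  [BG ∥ AC ∩ GC ∥ BA]
   → A = (20/3, -18)
3. F_x = -5/9  [FD · CB = 2014/27 ∩ FC · AB = -560/9]
4. F_y = -28/3  [FD · CB = 2014/27 ∩ FC · AB = -560/9]
   → F = (-5/9, -28/3)
5. E_x = -4/9  [2·signedArea(EFD) = -182/9 ∩ AE · DF = -7348/81]
6. E_y = -20/3  [2·signedArea(EFD) = -182/9 ∩ AE · DF = -7348/81]
   → E = (-4/9, -20/3)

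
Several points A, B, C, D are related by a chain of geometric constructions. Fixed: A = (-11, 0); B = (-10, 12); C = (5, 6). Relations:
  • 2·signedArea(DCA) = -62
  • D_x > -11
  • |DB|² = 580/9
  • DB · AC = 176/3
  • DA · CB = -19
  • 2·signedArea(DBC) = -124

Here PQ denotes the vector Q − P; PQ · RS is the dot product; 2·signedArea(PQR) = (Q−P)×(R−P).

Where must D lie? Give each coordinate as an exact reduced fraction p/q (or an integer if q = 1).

1. D_x = -32/3  [2·signedArea(DCA) = -62 ∩ DA · CB = -19]
2. D_y = 4  [2·signedArea(DCA) = -62 ∩ DA · CB = -19]
   → D = (-32/3, 4)

D = (-32/3, 4)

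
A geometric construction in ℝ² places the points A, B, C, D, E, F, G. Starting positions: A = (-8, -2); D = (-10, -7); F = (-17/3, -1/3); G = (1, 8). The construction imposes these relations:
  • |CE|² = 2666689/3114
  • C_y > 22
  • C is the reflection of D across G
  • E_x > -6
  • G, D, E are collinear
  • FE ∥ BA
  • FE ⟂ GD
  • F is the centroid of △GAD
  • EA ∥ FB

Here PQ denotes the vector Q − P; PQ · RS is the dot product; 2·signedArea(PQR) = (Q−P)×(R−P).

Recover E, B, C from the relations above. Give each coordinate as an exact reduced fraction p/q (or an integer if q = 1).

1. E_x = -5507/1038  [G, D, E are collinear ∩ FE ⟂ GD]
2. E_y = -207/346  [G, D, E are collinear ∩ FE ⟂ GD]
   → E = (-5507/1038, -207/346)
3. B_x = -2893/346  [FE ∥ BA ∩ EA ∥ FB]
4. B_y = -1801/1038  [FE ∥ BA ∩ EA ∥ FB]
   → B = (-2893/346, -1801/1038)
5. C_x = 12  [C is the reflection of D across G]
6. C_y = 23  [C is the reflection of D across G]
   → C = (12, 23)

B = (-2893/346, -1801/1038)
C = (12, 23)
E = (-5507/1038, -207/346)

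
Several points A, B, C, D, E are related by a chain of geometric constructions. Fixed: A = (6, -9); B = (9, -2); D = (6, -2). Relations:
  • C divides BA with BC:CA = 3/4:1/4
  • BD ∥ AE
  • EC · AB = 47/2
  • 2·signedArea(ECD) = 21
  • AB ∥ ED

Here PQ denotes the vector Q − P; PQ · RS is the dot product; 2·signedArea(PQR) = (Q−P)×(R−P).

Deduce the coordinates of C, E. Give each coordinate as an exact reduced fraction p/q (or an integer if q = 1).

1. C_x = 27/4  [C divides BA with BC:CA = 3/4:1/4]
2. C_y = -29/4  [C divides BA with BC:CA = 3/4:1/4]
   → C = (27/4, -29/4)
3. E_x = 3  [AB ∥ ED ∩ BD ∥ AE]
4. E_y = -9  [AB ∥ ED ∩ BD ∥ AE]
   → E = (3, -9)

C = (27/4, -29/4)
E = (3, -9)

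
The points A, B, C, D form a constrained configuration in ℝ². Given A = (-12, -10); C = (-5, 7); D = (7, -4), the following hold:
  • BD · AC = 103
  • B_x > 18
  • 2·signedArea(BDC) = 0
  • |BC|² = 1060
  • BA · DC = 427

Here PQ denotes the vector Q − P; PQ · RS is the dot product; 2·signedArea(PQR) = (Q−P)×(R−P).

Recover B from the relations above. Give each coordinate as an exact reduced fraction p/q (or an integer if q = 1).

B = (19, -15)

1. B_x = 19  [2·signedArea(BDC) = 0 ∩ BD · AC = 103]
2. B_y = -15  [2·signedArea(BDC) = 0 ∩ BD · AC = 103]
   → B = (19, -15)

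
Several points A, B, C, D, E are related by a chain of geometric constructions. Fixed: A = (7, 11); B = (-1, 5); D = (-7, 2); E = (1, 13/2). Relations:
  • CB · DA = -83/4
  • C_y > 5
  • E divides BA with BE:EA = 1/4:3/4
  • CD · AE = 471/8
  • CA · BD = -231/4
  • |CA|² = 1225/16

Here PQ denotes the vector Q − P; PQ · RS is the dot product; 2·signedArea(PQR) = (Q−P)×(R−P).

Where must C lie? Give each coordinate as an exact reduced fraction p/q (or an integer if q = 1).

1. C_x = 0  [CB · DA = -83/4 ∩ CD · AE = 471/8]
2. C_y = 23/4  [CB · DA = -83/4 ∩ CD · AE = 471/8]
   → C = (0, 23/4)

C = (0, 23/4)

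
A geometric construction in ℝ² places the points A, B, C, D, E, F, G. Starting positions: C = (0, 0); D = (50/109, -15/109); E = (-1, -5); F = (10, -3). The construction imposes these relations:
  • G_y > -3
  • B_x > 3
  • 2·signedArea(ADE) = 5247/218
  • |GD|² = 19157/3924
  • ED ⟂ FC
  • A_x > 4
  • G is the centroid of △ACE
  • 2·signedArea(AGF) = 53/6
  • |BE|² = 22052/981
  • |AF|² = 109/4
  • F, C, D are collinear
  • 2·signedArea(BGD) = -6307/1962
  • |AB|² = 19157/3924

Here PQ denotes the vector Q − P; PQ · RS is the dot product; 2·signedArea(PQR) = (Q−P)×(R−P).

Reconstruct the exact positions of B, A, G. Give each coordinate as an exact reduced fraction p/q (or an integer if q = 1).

A = (5, -3/2)
B = (1031/327, -887/327)
G = (4/3, -13/6)

1. A_x = 5  [line 530/109·x + -159/109·y + -53/2 = 0 ∩ |AF|² = 109/4]
2. A_y = -3/2  [line 530/109·x + -159/109·y + -53/2 = 0 ∩ |AF|² = 109/4]
   → A = (5, -3/2)
3. G_x = 4/3  [G is the centroid of △ACE]
4. G_y = -13/6  [G is the centroid of △ACE]
   → G = (4/3, -13/6)
5. B_x = 1031/327  [line -1327/654·x + -286/327·y + 7897/1962 = 0 ∩ |AB|² = 19157/3924]
6. B_y = -887/327  [line -1327/654·x + -286/327·y + 7897/1962 = 0 ∩ |AB|² = 19157/3924]
   → B = (1031/327, -887/327)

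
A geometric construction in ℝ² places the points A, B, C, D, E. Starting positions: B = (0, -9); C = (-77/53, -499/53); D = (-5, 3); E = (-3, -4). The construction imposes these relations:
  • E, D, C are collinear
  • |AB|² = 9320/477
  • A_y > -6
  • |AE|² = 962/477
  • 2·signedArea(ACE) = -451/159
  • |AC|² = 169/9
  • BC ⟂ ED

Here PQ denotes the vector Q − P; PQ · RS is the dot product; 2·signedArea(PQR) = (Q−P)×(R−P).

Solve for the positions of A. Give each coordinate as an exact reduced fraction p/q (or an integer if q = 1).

1. A_x = -114/53  [line -287/53·x + -82/53·y + -3116/159 = 0 ∩ |AC|² = 169/9]
2. A_y = -817/159  [line -287/53·x + -82/53·y + -3116/159 = 0 ∩ |AC|² = 169/9]
   → A = (-114/53, -817/159)

A = (-114/53, -817/159)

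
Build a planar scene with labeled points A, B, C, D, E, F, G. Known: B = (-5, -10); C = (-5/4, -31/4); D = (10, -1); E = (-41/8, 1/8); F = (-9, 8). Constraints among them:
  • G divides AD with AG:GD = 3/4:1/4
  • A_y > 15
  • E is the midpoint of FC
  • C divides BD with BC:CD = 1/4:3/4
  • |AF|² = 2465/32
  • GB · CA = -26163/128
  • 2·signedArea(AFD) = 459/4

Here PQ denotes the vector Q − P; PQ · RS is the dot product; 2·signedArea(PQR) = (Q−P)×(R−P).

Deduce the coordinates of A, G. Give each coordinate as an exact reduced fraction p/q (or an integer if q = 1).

A = (-103/8, 127/8)
G = (137/32, 103/32)

1. A_x = -103/8  [line 9·x + 19·y + -743/4 = 0 ∩ |AF|² = 2465/32]
2. A_y = 127/8  [line 9·x + 19·y + -743/4 = 0 ∩ |AF|² = 2465/32]
   → A = (-103/8, 127/8)
3. G_x = 137/32  [G divides AD with AG:GD = 3/4:1/4]
4. G_y = 103/32  [G divides AD with AG:GD = 3/4:1/4]
   → G = (137/32, 103/32)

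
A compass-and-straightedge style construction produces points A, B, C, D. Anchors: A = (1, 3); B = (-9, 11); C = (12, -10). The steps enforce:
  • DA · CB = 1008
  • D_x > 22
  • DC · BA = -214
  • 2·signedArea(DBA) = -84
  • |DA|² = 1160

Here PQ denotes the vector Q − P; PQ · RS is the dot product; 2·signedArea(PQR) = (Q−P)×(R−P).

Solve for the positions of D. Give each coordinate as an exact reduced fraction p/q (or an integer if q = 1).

1. D_x = 23  [DC · BA = -214 ∩ DA · CB = 1008]
2. D_y = -23  [DC · BA = -214 ∩ DA · CB = 1008]
   → D = (23, -23)

D = (23, -23)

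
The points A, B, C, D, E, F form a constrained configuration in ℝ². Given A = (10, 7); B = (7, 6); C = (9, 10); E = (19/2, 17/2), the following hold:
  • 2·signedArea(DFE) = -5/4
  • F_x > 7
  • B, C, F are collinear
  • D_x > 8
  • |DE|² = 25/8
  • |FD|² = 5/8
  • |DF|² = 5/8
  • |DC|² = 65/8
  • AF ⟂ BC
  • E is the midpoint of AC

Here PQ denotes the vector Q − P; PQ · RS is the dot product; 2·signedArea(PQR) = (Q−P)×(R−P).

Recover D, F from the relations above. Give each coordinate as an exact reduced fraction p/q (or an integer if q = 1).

D = (33/4, 29/4)
F = (8, 8)

1. F_x = 8  [B, C, F are collinear ∩ AF ⟂ BC]
2. F_y = 8  [B, C, F are collinear ∩ AF ⟂ BC]
   → F = (8, 8)
3. D_x = 33/4  [line -1/2·x + 3/2·y + -27/4 = 0 ∩ |DF|² = 5/8]
4. D_y = 29/4  [line -1/2·x + 3/2·y + -27/4 = 0 ∩ |DF|² = 5/8]
   → D = (33/4, 29/4)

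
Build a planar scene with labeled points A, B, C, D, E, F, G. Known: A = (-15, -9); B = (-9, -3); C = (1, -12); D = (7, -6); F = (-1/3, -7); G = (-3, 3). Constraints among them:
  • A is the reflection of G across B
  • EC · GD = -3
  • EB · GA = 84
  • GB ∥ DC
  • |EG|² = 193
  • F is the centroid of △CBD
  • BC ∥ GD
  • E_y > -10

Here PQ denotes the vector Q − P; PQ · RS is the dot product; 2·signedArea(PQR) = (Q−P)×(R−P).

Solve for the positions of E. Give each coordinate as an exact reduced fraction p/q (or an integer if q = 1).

E = (4, -9)

1. E_x = 4  [EB · GA = 84 ∩ EC · GD = -3]
2. E_y = -9  [EB · GA = 84 ∩ EC · GD = -3]
   → E = (4, -9)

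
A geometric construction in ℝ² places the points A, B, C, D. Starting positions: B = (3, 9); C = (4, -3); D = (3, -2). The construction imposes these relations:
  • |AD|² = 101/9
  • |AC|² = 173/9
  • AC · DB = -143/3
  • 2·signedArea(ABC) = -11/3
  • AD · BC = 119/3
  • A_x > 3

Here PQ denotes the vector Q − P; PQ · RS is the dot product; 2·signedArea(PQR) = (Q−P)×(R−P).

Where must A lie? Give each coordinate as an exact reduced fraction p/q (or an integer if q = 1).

1. A_x = 10/3  [AD · BC = 119/3 ∩ 2·signedArea(ABC) = -11/3]
2. A_y = 4/3  [AD · BC = 119/3 ∩ 2·signedArea(ABC) = -11/3]
   → A = (10/3, 4/3)

A = (10/3, 4/3)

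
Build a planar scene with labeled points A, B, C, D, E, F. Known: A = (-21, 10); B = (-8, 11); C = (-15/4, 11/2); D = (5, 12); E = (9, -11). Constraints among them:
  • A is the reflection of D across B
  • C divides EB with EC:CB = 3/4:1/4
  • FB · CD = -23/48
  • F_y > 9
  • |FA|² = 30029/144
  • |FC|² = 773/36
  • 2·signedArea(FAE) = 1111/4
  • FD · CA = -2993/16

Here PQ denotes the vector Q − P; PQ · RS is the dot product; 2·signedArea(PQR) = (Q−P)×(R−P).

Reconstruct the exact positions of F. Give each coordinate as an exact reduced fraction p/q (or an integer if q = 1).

1. F_x = -79/12  [FB · CD = -23/48 ∩ 2·signedArea(FAE) = 1111/4]
2. F_y = 55/6  [FB · CD = -23/48 ∩ 2·signedArea(FAE) = 1111/4]
   → F = (-79/12, 55/6)

F = (-79/12, 55/6)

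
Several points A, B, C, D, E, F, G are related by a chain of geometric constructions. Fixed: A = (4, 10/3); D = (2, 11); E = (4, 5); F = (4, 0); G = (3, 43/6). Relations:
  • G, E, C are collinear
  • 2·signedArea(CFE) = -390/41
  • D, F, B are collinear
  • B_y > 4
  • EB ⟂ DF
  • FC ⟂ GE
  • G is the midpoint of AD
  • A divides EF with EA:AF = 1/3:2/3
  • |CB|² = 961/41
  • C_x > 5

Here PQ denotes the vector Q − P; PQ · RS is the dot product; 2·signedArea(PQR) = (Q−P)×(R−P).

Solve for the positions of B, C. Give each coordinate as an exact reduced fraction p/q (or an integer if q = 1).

B = (78/25, 121/25)
C = (242/41, 36/41)

1. B_x = 78/25  [D, F, B are collinear ∩ EB ⟂ DF]
2. B_y = 121/25  [D, F, B are collinear ∩ EB ⟂ DF]
   → B = (78/25, 121/25)
3. C_x = 242/41  [G, E, C are collinear ∩ FC ⟂ GE]
4. C_y = 36/41  [G, E, C are collinear ∩ FC ⟂ GE]
   → C = (242/41, 36/41)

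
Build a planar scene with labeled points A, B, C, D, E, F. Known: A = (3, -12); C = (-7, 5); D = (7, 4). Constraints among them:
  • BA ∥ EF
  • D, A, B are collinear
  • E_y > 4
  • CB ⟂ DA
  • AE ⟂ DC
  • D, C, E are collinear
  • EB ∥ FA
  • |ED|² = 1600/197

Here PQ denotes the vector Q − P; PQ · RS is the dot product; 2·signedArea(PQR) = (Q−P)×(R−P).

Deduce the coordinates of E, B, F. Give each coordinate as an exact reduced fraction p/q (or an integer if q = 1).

B = (109/17, 28/17)
E = (819/197, 828/197)
F = (2497/3349, -31628/3349)

1. E_x = 819/197  [D, C, E are collinear ∩ AE ⟂ DC]
2. E_y = 828/197  [D, C, E are collinear ∩ AE ⟂ DC]
   → E = (819/197, 828/197)
3. B_x = 109/17  [D, A, B are collinear ∩ CB ⟂ DA]
4. B_y = 28/17  [D, A, B are collinear ∩ CB ⟂ DA]
   → B = (109/17, 28/17)
5. F_x = 2497/3349  [EB ∥ FA ∩ BA ∥ EF]
6. F_y = -31628/3349  [EB ∥ FA ∩ BA ∥ EF]
   → F = (2497/3349, -31628/3349)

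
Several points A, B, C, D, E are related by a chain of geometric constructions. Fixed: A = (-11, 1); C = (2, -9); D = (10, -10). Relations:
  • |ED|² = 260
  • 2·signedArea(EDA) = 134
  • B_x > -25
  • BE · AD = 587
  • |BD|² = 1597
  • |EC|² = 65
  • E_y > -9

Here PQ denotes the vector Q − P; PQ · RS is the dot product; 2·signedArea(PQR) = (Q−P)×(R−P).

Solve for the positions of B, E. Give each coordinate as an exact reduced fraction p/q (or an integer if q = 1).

B = (-24, 11)
E = (-6, -8)

1. E_x = -6  [line -11·x + -21·y + -234 = 0 ∩ |EC|² = 65]
2. E_y = -8  [line -11·x + -21·y + -234 = 0 ∩ |EC|² = 65]
   → E = (-6, -8)
3. B_x = -24  [line -21·x + 11·y + -625 = 0 ∩ |BD|² = 1597]
4. B_y = 11  [line -21·x + 11·y + -625 = 0 ∩ |BD|² = 1597]
   → B = (-24, 11)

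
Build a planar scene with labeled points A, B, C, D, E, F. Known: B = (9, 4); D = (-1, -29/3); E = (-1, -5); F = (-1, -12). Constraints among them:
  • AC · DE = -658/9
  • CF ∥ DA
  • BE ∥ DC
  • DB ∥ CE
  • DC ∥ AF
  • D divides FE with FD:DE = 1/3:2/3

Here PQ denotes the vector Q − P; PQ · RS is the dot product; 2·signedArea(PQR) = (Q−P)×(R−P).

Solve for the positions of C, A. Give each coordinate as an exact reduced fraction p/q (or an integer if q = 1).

1. C_x = -11  [DB ∥ CE ∩ BE ∥ DC]
2. C_y = -56/3  [DB ∥ CE ∩ BE ∥ DC]
   → C = (-11, -56/3)
3. A_x = 9  [DC ∥ AF ∩ CF ∥ DA]
4. A_y = -3  [DC ∥ AF ∩ CF ∥ DA]
   → A = (9, -3)

A = (9, -3)
C = (-11, -56/3)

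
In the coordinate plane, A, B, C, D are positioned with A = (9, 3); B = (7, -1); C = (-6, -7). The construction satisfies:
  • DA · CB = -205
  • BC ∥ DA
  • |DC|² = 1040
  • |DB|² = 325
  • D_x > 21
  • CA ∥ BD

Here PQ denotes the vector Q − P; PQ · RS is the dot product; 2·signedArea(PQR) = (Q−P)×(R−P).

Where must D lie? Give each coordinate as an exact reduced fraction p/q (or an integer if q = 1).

1. D_x = 22  [BC ∥ DA ∩ CA ∥ BD]
2. D_y = 9  [BC ∥ DA ∩ CA ∥ BD]
   → D = (22, 9)

D = (22, 9)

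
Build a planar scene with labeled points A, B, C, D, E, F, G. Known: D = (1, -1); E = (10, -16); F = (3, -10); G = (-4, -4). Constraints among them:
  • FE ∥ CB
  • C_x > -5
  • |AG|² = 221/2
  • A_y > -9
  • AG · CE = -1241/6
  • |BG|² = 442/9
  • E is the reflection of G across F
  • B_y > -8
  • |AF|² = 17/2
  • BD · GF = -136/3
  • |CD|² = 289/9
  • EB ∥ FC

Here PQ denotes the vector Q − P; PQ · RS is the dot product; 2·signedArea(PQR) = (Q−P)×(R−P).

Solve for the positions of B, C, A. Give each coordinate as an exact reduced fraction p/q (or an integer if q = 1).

1. B_x = 7/3  [line -7·x + 6·y + 175/3 = 0 ∩ |BG|² = 442/9]
2. B_y = -7  [line -7·x + 6·y + 175/3 = 0 ∩ |BG|² = 442/9]
   → B = (7/3, -7)
3. C_x = -14/3  [FE ∥ CB ∩ EB ∥ FC]
4. C_y = -1  [FE ∥ CB ∩ EB ∥ FC]
   → C = (-14/3, -1)
5. A_x = 11/2  [line -44/3·x + 15·y + 1249/6 = 0 ∩ |AF|² = 17/2]
6. A_y = -17/2  [line -44/3·x + 15·y + 1249/6 = 0 ∩ |AF|² = 17/2]
   → A = (11/2, -17/2)

A = (11/2, -17/2)
B = (7/3, -7)
C = (-14/3, -1)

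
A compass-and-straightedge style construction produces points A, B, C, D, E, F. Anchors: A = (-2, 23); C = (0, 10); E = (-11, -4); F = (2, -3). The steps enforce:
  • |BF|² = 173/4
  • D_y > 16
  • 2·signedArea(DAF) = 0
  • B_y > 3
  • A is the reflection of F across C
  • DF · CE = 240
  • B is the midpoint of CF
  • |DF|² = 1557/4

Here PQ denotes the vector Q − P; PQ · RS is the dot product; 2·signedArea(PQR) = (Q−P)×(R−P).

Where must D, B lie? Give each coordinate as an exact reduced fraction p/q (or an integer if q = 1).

B = (1, 7/2)
D = (-1, 33/2)

1. D_x = -1  [2·signedArea(DAF) = 0 ∩ DF · CE = 240]
2. D_y = 33/2  [2·signedArea(DAF) = 0 ∩ DF · CE = 240]
   → D = (-1, 33/2)
3. B_x = 1  [B is the midpoint of CF]
4. B_y = 7/2  [B is the midpoint of CF]
   → B = (1, 7/2)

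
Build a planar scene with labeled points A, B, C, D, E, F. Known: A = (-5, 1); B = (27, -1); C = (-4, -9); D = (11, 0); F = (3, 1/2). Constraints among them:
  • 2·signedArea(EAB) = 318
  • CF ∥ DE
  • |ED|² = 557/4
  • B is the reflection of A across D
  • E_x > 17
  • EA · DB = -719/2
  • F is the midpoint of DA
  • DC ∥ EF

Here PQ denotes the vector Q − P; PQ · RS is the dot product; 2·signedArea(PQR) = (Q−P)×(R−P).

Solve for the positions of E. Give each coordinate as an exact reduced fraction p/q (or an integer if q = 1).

1. E_x = 18  [DC ∥ EF ∩ CF ∥ DE]
2. E_y = 19/2  [DC ∥ EF ∩ CF ∥ DE]
   → E = (18, 19/2)

E = (18, 19/2)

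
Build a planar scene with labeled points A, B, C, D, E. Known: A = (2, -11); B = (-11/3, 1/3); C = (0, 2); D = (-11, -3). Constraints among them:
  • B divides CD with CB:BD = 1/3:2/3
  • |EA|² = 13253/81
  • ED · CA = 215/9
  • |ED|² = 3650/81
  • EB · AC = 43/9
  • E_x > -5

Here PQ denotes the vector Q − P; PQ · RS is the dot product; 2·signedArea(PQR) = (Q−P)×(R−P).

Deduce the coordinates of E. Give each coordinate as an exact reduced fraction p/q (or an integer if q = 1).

E = (-44/9, -2/9)

1. E_x = -44/9  [line 2·x + -13·y + 62/9 = 0 ∩ |ED|² = 3650/81]
2. E_y = -2/9  [line 2·x + -13·y + 62/9 = 0 ∩ |ED|² = 3650/81]
   → E = (-44/9, -2/9)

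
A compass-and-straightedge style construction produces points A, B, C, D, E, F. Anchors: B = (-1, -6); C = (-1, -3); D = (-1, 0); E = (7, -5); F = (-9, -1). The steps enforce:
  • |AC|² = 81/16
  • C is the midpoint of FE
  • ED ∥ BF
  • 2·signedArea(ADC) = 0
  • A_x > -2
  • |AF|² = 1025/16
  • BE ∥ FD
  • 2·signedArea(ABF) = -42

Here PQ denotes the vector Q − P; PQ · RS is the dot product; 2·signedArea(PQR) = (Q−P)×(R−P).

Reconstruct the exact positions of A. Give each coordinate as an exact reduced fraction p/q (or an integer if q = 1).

1. A_x = -1  [2·signedArea(ADC) = 0 ∩ 2·signedArea(ABF) = -42]
2. A_y = -3/4  [2·signedArea(ADC) = 0 ∩ 2·signedArea(ABF) = -42]
   → A = (-1, -3/4)

A = (-1, -3/4)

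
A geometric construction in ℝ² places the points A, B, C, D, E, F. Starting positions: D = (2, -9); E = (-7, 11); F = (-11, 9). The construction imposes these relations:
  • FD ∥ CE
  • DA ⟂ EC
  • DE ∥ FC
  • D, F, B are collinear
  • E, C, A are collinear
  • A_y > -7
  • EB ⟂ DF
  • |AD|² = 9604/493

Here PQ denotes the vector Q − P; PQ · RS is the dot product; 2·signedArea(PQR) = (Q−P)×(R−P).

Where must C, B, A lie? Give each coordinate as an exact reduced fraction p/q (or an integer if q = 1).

1. C_x = -20  [FD ∥ CE ∩ DE ∥ FC]
2. C_y = 29  [FD ∥ CE ∩ DE ∥ FC]
   → C = (-20, 29)
3. B_x = -5215/493  [D, F, B are collinear ∩ EB ⟂ DF]
4. B_y = 4149/493  [D, F, B are collinear ∩ EB ⟂ DF]
   → B = (-5215/493, 4149/493)
5. A_x = 2750/493  [E, C, A are collinear ∩ DA ⟂ EC]
6. A_y = -3163/493  [E, C, A are collinear ∩ DA ⟂ EC]
   → A = (2750/493, -3163/493)

A = (2750/493, -3163/493)
B = (-5215/493, 4149/493)
C = (-20, 29)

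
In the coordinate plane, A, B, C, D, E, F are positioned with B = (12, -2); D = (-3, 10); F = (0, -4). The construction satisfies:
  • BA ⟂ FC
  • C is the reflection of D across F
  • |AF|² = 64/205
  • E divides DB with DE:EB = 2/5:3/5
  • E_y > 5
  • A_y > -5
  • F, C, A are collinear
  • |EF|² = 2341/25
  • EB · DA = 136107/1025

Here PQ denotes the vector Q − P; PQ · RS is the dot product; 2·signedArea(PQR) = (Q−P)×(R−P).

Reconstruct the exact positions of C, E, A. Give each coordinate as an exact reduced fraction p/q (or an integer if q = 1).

A = (24/205, -932/205)
C = (3, -18)
E = (3, 26/5)

1. C_x = 3  [C is the reflection of D across F]
2. C_y = -18  [C is the reflection of D across F]
   → C = (3, -18)
3. E_x = 3  [E divides DB with DE:EB = 2/5:3/5]
4. E_y = 26/5  [E divides DB with DE:EB = 2/5:3/5]
   → E = (3, 26/5)
5. A_x = 24/205  [F, C, A are collinear ∩ BA ⟂ FC]
6. A_y = -932/205  [F, C, A are collinear ∩ BA ⟂ FC]
   → A = (24/205, -932/205)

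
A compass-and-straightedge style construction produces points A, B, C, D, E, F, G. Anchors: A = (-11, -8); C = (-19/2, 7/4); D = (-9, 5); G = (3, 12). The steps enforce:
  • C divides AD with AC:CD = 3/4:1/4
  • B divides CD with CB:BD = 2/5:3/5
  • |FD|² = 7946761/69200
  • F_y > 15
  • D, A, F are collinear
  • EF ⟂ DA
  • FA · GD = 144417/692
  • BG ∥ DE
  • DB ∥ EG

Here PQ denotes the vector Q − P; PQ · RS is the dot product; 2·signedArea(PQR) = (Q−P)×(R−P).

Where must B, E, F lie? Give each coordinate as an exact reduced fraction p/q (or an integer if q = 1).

B = (-93/10, 61/20)
E = (33/10, 279/20)
F = (-12751/1730, 53947/3460)

1. B_x = -93/10  [B divides CD with CB:BD = 2/5:3/5]
2. B_y = 61/20  [B divides CD with CB:BD = 2/5:3/5]
   → B = (-93/10, 61/20)
3. E_x = 33/10  [DB ∥ EG ∩ BG ∥ DE]
4. E_y = 279/20  [DB ∥ EG ∩ BG ∥ DE]
   → E = (33/10, 279/20)
5. F_x = -12751/1730  [D, A, F are collinear ∩ EF ⟂ DA]
6. F_y = 53947/3460  [D, A, F are collinear ∩ EF ⟂ DA]
   → F = (-12751/1730, 53947/3460)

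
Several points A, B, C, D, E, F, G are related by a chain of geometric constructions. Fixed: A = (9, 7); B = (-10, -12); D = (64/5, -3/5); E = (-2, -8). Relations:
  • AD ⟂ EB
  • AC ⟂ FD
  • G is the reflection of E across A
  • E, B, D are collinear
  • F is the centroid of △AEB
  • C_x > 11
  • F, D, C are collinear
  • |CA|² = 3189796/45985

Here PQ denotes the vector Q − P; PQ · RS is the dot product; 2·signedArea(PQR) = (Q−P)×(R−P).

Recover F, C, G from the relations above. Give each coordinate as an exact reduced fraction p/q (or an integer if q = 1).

C = (513881/45985, -47807/45985)
F = (-1, -13/3)
G = (20, 22)

1. F_x = -1  [F is the centroid of △AEB]
2. F_y = -13/3  [F is the centroid of △AEB]
   → F = (-1, -13/3)
3. C_x = 513881/45985  [F, D, C are collinear ∩ AC ⟂ FD]
4. C_y = -47807/45985  [F, D, C are collinear ∩ AC ⟂ FD]
   → C = (513881/45985, -47807/45985)
5. G_x = 20  [G is the reflection of E across A]
6. G_y = 22  [G is the reflection of E across A]
   → G = (20, 22)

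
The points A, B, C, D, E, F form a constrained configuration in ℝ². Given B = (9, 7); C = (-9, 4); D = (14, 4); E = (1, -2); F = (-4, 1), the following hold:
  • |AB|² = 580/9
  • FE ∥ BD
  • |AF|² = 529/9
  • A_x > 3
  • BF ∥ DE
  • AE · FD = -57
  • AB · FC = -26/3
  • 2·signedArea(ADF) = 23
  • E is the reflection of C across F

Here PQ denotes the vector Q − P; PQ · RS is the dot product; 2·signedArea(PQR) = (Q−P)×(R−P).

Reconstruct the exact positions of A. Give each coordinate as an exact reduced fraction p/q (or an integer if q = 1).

1. A_x = 11/3  [AB · FC = -26/3 ∩ 2·signedArea(ADF) = 23]
2. A_y = 1  [AB · FC = -26/3 ∩ 2·signedArea(ADF) = 23]
   → A = (11/3, 1)

A = (11/3, 1)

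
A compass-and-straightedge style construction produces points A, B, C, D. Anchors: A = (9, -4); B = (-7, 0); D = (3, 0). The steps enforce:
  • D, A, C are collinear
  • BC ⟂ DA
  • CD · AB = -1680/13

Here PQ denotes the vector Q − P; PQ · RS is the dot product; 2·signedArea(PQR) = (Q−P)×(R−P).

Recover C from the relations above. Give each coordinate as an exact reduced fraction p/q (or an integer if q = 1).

C = (-51/13, 60/13)

1. C_x = -51/13  [D, A, C are collinear ∩ BC ⟂ DA]
2. C_y = 60/13  [D, A, C are collinear ∩ BC ⟂ DA]
   → C = (-51/13, 60/13)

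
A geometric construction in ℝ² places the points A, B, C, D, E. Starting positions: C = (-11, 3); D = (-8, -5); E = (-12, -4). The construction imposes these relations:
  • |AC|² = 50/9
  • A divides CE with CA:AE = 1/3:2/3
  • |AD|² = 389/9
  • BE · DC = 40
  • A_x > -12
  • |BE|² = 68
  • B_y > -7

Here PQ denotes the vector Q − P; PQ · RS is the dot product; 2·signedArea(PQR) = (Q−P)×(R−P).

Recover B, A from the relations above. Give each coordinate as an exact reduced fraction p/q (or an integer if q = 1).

A = (-34/3, 2/3)
B = (-4, -6)

1. B_x = -4  [line 3·x + -8·y + -36 = 0 ∩ |BE|² = 68]
2. B_y = -6  [line 3·x + -8·y + -36 = 0 ∩ |BE|² = 68]
   → B = (-4, -6)
3. A_x = -34/3  [A divides CE with CA:AE = 1/3:2/3]
4. A_y = 2/3  [A divides CE with CA:AE = 1/3:2/3]
   → A = (-34/3, 2/3)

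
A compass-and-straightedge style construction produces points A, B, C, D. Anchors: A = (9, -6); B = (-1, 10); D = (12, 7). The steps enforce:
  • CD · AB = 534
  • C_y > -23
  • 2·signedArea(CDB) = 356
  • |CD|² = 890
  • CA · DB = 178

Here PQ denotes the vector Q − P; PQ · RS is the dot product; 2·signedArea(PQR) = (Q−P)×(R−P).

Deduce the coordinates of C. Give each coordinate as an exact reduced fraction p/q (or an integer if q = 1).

C = (19, -22)

1. C_x = 19  [2·signedArea(CDB) = 356 ∩ CA · DB = 178]
2. C_y = -22  [2·signedArea(CDB) = 356 ∩ CA · DB = 178]
   → C = (19, -22)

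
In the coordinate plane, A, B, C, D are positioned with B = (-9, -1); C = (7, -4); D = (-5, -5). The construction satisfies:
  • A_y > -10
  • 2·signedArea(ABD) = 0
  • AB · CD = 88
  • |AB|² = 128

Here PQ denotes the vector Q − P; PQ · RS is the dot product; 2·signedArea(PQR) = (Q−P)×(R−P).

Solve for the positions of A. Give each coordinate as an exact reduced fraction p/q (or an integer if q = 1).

1. A_x = -1  [2·signedArea(ABD) = 0 ∩ AB · CD = 88]
2. A_y = -9  [2·signedArea(ABD) = 0 ∩ AB · CD = 88]
   → A = (-1, -9)

A = (-1, -9)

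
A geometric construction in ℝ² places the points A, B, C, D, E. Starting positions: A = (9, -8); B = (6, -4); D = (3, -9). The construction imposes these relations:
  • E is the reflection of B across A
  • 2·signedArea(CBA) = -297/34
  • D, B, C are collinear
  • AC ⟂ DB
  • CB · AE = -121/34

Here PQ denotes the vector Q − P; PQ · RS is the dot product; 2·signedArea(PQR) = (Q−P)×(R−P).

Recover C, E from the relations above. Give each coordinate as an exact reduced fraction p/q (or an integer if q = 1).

C = (171/34, -191/34)
E = (12, -12)

1. C_x = 171/34  [D, B, C are collinear ∩ AC ⟂ DB]
2. C_y = -191/34  [D, B, C are collinear ∩ AC ⟂ DB]
   → C = (171/34, -191/34)
3. E_x = 12  [E is the reflection of B across A]
4. E_y = -12  [E is the reflection of B across A]
   → E = (12, -12)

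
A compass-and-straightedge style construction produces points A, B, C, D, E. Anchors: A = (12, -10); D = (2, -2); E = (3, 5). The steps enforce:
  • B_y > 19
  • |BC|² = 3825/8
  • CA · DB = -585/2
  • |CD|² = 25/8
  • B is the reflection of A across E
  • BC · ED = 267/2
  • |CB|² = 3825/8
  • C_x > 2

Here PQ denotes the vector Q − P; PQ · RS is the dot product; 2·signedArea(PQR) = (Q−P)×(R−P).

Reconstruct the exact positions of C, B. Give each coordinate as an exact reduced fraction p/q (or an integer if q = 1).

1. B_x = -6  [B is the reflection of A across E]
2. B_y = 20  [B is the reflection of A across E]
   → B = (-6, 20)
3. C_x = 9/4  [CA · DB = -585/2 ∩ BC · ED = 267/2]
4. C_y = -1/4  [CA · DB = -585/2 ∩ BC · ED = 267/2]
   → C = (9/4, -1/4)

B = (-6, 20)
C = (9/4, -1/4)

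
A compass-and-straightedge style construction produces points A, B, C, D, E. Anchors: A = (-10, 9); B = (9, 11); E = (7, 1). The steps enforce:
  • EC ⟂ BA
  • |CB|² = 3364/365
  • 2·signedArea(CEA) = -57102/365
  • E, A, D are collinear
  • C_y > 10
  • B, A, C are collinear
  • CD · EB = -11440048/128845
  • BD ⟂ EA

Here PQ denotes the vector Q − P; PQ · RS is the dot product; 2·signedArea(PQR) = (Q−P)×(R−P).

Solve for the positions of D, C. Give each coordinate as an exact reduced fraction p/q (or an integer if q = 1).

C = (2183/365, 3899/365)
D = (1689/353, 721/353)

1. D_x = 1689/353  [E, A, D are collinear ∩ BD ⟂ EA]
2. D_y = 721/353  [E, A, D are collinear ∩ BD ⟂ EA]
   → D = (1689/353, 721/353)
3. C_x = 2183/365  [B, A, C are collinear ∩ EC ⟂ BA]
4. C_y = 3899/365  [B, A, C are collinear ∩ EC ⟂ BA]
   → C = (2183/365, 3899/365)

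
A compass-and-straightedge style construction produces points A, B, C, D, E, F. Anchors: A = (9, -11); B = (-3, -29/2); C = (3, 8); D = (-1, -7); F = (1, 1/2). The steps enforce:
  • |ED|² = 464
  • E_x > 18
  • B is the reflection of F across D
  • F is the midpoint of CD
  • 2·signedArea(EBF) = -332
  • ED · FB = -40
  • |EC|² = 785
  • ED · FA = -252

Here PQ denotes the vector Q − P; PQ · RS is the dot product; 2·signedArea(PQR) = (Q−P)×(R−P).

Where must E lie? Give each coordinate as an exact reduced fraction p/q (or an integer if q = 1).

1. E_x = 19  [2·signedArea(EBF) = -332 ∩ ED · FB = -40]
2. E_y = -15  [2·signedArea(EBF) = -332 ∩ ED · FB = -40]
   → E = (19, -15)

E = (19, -15)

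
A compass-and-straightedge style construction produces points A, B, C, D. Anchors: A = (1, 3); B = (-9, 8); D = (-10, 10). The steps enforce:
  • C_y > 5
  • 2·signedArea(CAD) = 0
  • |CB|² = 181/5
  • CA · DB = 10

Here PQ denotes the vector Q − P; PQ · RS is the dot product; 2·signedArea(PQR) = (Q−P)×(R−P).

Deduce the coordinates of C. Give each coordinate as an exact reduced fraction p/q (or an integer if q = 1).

1. C_x = -17/5  [2·signedArea(CAD) = 0 ∩ CA · DB = 10]
2. C_y = 29/5  [2·signedArea(CAD) = 0 ∩ CA · DB = 10]
   → C = (-17/5, 29/5)

C = (-17/5, 29/5)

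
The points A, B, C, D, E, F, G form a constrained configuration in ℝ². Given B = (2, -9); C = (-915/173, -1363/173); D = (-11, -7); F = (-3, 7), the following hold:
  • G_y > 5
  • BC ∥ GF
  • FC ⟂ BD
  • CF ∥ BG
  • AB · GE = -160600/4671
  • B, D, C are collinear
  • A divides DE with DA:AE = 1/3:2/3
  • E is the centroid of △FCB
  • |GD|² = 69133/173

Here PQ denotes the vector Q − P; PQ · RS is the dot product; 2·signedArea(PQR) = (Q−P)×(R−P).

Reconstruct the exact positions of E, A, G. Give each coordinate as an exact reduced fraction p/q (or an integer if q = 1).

A = (-12506/1557, -8975/1557)
E = (-1088/519, -1709/519)
G = (742/173, 1017/173)

1. E_x = -1088/519  [E is the centroid of △FCB]
2. E_y = -1709/519  [E is the centroid of △FCB]
   → E = (-1088/519, -1709/519)
3. A_x = -12506/1557  [A divides DE with DA:AE = 1/3:2/3]
4. A_y = -8975/1557  [A divides DE with DA:AE = 1/3:2/3]
   → A = (-12506/1557, -8975/1557)
5. G_x = 742/173  [BC ∥ GF ∩ CF ∥ BG]
6. G_y = 1017/173  [BC ∥ GF ∩ CF ∥ BG]
   → G = (742/173, 1017/173)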